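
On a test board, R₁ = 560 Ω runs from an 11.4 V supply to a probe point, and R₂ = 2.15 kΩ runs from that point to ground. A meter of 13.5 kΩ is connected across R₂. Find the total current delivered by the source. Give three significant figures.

I ≈ 4.72 mA

R₂‖R_L = 1855 Ω, so the source sees R₁ + R₂‖R_L = 2415 Ω.
I = 11.4 V / 2415 Ω = 4.72 mA.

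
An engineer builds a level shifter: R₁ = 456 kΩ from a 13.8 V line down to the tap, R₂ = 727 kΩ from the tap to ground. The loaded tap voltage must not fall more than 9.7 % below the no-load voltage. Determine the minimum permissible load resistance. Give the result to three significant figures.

R_L(min) ≈ 2.61 MΩ

Output resistance R_th = R₁‖R₂ = (456 × 727)/1183 = 280.2 kΩ.
The fractional drop is R_th/(R_th + R_L); requiring this ≤ 0.0970 gives R_L ≥ R_th(1/0.0970 − 1) = 280.2 × 9.309 = 2.61 MΩ.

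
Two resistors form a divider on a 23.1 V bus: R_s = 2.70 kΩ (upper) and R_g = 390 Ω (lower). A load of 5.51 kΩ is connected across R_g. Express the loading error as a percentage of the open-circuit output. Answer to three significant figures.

5.82 %

The divider's output (Thévenin) resistance is R_s‖R_g = 340.8 Ω.
Fractional drop under load = R_th/(R_th + R_L) = 340.8 / (340.8 + 5510) = 0.05824.
So the output falls by 5.82 %.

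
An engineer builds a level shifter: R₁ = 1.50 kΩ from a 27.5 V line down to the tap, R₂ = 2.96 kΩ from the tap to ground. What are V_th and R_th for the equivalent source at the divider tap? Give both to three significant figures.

V_th = 18.3 V, R_th = 996 Ω

V_th is the open-circuit tap voltage: 27.5 × 2.96/(1.50 + 2.96) = 18.3 V.
With the supply zeroed, R₁ and R₂ appear in parallel from the tap: R_th = R₁‖R₂ = (1.50 × 2.96)/4.460 = 996 Ω.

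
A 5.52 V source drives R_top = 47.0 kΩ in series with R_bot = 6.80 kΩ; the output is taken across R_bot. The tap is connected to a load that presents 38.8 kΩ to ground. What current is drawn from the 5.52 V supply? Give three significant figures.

R_bot‖R_L = 5.786 kΩ, so the source sees R_top + R_bot‖R_L = 52.79 kΩ.
I = 5.52 V / 52.79 kΩ = 0.105 mA.

I ≈ 0.105 mA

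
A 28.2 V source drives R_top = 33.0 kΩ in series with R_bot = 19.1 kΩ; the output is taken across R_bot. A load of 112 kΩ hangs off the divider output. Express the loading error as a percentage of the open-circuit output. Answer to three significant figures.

9.75 %

Unloaded V = 28.2 × 19.1/52.10 = 10.338 V.
Loaded: R_bot‖R_L = 16.32 kΩ, giving V = 28.2 × 16.32/49.32 = 9.3304 V.
Drop = (10.338 − 9.3304) / 10.338 = 9.75 %.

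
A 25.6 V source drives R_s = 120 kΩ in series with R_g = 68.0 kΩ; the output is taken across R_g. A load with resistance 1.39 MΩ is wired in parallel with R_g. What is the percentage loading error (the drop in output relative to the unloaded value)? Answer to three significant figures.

3.03 %

The divider's output (Thévenin) resistance is R_s‖R_g = 43.40 kΩ.
Fractional drop under load = R_th/(R_th + R_L) = 43.40 / (43.40 + 1390) = 0.03028.
So the output falls by 3.03 %.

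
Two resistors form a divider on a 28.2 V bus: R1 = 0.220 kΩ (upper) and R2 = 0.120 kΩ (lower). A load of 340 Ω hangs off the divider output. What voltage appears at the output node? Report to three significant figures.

The load sits in parallel with R2: R2‖R_L = (120 × 340) / (120 + 340) = 88.70 Ω.
V_out = 28.2 × 88.70 / (220 + 88.70) = 28.2 × 88.70/308.7 = 8.10 V.

V_out ≈ 8.10 V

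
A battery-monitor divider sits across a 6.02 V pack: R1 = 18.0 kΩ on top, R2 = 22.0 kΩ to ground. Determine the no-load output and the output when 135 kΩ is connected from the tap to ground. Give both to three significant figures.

Open-circuit: V = 6.02 × 22.0/(18.0 + 22.0) = 3.31 V.
With the load, R2 becomes R2‖R_L = 18.92 kΩ, so V = 6.02 × 18.92/36.92 = 3.08 V.

Unloaded: 3.31 V; loaded: 3.08 V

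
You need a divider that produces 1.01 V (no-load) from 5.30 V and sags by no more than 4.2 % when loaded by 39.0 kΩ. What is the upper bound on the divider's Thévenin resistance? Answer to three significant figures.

Loading drop = R_th/(R_th + R_L) ≤ 0.0420, so R_th ≤ R_L · ε/(1−ε) = 39.0 kΩ × 0.0420/0.9580 = 1.71 kΩ.

R_th ≤ 1.71 kΩ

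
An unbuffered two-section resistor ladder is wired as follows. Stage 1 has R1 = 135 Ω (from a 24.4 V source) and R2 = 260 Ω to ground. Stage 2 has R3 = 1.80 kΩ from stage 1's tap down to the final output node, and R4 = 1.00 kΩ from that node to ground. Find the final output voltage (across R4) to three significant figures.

V_out ≈ 5.56 V

Stage 2 presents R3+R4 = 2800 Ω as a load on stage 1's tap.
Stage 1's lower leg becomes R2‖(R3+R4) = 237.9 Ω, so V_mid = 24.4 × 237.9/372.9 = 15.57 V.
Stage 2 is itself unloaded: V_out = V_mid × R4/(R3+R4) = 15.57 × 1000/2800 = 5.56 V.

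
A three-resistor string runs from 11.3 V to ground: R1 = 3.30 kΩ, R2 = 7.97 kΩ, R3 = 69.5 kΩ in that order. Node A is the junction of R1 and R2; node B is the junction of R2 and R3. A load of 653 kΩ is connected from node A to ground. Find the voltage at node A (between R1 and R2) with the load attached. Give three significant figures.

V ≈ 10.8 V

Below node A the series string R2+R3 = 77.47 kΩ sits in parallel with the 653 kΩ load: 69.25 kΩ.
V_A = 11.3 × 69.25/(3.30 + 69.25) = 10.8 V.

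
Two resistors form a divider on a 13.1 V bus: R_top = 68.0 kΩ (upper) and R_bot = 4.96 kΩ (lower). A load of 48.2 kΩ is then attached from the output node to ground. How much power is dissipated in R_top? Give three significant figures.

Total resistance from the source is R_top + (R_bot‖R_L) = 72.50 kΩ, so I = 13.1/72.50 kΩ = 0.1807 mA.
P = I²·R_top = (0.1807 mA)² × 68.0 kΩ = 2.22 mW.

P ≈ 2.22 mW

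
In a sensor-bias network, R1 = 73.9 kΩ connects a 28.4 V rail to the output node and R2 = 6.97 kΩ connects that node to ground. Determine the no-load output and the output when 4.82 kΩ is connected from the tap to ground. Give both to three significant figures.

Open-circuit: V = 28.4 × 6.97/(73.9 + 6.97) = 2.45 V.
With the load, R2 becomes R2‖R_L = 2.849 kΩ, so V = 28.4 × 2.849/76.75 = 1.05 V.

Unloaded: 2.45 V; loaded: 1.05 V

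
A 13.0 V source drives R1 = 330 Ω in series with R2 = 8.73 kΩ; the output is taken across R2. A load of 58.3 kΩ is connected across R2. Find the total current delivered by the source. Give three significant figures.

I ≈ 1.64 mA

R2‖R_L = 7593 Ω, so the source sees R1 + R2‖R_L = 7923 Ω.
I = 13.0 V / 7923 Ω = 1.64 mA.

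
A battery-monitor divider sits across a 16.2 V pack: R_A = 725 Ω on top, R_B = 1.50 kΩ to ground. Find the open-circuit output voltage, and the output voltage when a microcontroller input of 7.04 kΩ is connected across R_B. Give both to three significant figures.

Unloaded: 10.9 V; loaded: 10.2 V

Open-circuit: V = 16.2 × 1500/(725 + 1500) = 10.9 V.
With the load, R_B becomes R_B‖R_L = 1237 Ω, so V = 16.2 × 1237/1962 = 10.2 V.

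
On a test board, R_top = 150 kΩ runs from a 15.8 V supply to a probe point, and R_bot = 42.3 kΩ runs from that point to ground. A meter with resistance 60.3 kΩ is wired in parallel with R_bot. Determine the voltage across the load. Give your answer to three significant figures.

V_out ≈ 2.25 V

The load sits in parallel with R_bot: R_bot‖R_L = (42.3 × 60.3) / (42.3 + 60.3) = 24.86 kΩ.
V_out = 15.8 × 24.86 / (150 + 24.86) = 15.8 × 24.86/174.9 = 2.25 V.
(Unloaded it would have been 3.48 V.)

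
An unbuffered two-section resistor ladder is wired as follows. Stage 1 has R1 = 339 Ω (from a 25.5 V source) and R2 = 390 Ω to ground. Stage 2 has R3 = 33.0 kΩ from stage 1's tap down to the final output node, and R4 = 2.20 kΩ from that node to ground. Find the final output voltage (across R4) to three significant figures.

Stage 2 presents R3+R4 = 35200 Ω as a load on stage 1's tap.
Stage 1's lower leg becomes R2‖(R3+R4) = 385.7 Ω, so V_mid = 25.5 × 385.7/724.7 = 13.57 V.
Stage 2 is itself unloaded: V_out = V_mid × R4/(R3+R4) = 13.57 × 2200/35200 = 0.848 V.

V_out ≈ 0.848 V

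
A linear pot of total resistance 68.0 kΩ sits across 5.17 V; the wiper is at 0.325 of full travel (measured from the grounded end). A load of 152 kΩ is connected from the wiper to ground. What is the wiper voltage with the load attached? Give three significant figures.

The wiper splits the pot into (1−α)R = 45.90 kΩ above and αR = 22.10 kΩ below.
Lower section ‖ load = 19.29 kΩ.
V_wiper = 5.17 × 19.29/(45.90 + 19.29) = 1.53 V.

V ≈ 1.53 V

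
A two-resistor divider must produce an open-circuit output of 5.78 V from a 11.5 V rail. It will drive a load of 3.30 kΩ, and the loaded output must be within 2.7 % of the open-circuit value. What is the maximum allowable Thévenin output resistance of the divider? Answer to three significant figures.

Loading drop = R_th/(R_th + R_L) ≤ 0.0270, so R_th ≤ R_L · ε/(1−ε) = 3.30 kΩ × 0.0270/0.9730 = 91.6 Ω.

R_th ≤ 91.6 Ω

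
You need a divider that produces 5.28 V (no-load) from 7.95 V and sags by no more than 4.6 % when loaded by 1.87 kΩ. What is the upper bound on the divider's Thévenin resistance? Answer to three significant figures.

Loading drop = R_th/(R_th + R_L) ≤ 0.0460, so R_th ≤ R_L · ε/(1−ε) = 1.87 kΩ × 0.0460/0.9540 = 90.2 Ω.
(Any R1, R2 with R2/(R1+R2) = 0.664 and R1‖R2 ≤ 90.2 Ω will meet the spec.)

R_th ≤ 90.2 Ω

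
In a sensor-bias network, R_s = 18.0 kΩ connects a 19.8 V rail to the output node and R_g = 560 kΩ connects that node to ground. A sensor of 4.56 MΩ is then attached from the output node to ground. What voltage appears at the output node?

The load sits in parallel with R_g: R_g‖R_L = (560 × 4560) / (560 + 4560) = 498.8 kΩ.
V_out = 19.8 × 498.8 / (18.0 + 498.8) = 19.8 × 498.8/516.8 = 19.1 V.

V_out ≈ 19.1 V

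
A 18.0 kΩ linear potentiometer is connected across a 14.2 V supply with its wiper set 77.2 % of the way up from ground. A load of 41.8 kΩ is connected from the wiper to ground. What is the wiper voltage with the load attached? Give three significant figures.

V ≈ 10.2 V

The wiper splits the pot into (1−α)R = 4.104 kΩ above and αR = 13.90 kΩ below.
Lower section ‖ load = 10.43 kΩ.
V_wiper = 14.2 × 10.43/(4.104 + 10.43) = 10.2 V.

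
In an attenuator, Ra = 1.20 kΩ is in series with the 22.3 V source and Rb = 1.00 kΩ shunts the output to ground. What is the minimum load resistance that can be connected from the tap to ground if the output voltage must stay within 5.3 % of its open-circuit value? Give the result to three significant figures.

Output resistance R_th = Ra‖Rb = (1200 × 1000)/2200 = 545.5 Ω.
The fractional drop is R_th/(R_th + R_L); requiring this ≤ 0.0530 gives R_L ≥ R_th(1/0.0530 − 1) = 545.5 × 17.87 = 9.75 kΩ.

R_L(min) ≈ 9.75 kΩ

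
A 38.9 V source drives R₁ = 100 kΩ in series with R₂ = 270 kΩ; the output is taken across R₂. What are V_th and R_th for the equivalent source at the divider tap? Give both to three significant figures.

V_th = 28.4 V, R_th = 73.0 kΩ

V_th is the open-circuit tap voltage: 38.9 × 270/(100 + 270) = 28.4 V.
With the supply zeroed, R₁ and R₂ appear in parallel from the tap: R_th = R₁‖R₂ = (100 × 270)/370.0 = 73.0 kΩ.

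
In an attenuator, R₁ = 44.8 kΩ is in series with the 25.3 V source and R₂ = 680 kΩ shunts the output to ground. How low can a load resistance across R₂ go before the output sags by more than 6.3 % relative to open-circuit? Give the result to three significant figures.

Output resistance R_th = R₁‖R₂ = (44.8 × 680)/724.8 = 42.03 kΩ.
The fractional drop is R_th/(R_th + R_L); requiring this ≤ 0.0630 gives R_L ≥ R_th(1/0.0630 − 1) = 42.03 × 14.87 = 625 kΩ.

R_L(min) ≈ 625 kΩ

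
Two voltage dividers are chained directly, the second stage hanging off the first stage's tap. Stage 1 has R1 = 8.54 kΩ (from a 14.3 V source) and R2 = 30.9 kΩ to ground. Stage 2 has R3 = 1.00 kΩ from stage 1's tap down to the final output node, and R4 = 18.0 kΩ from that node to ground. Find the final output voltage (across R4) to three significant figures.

Stage 2 presents R3+R4 = 19.00 kΩ as a load on stage 1's tap.
Stage 1's lower leg becomes R2‖(R3+R4) = 11.77 kΩ, so V_mid = 14.3 × 11.77/20.31 = 8.286 V.
Stage 2 is itself unloaded: V_out = V_mid × R4/(R3+R4) = 8.286 × 18.0/19.00 = 7.85 V.

V_out ≈ 7.85 V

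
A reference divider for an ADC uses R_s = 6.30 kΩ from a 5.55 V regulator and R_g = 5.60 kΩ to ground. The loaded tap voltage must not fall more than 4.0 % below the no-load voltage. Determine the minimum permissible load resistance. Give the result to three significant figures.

Output resistance R_th = R_s‖R_g = (6.30 × 5.60)/11.90 = 2.965 kΩ.
The fractional drop is R_th/(R_th + R_L); requiring this ≤ 0.0400 gives R_L ≥ R_th(1/0.0400 − 1) = 2.965 × 24.00 = 71.2 kΩ.

R_L(min) ≈ 71.2 kΩ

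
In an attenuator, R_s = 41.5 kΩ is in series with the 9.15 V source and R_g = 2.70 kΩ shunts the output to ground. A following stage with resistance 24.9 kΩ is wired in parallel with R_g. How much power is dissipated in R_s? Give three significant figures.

P ≈ 1.80 mW

Total resistance from the source is R_s + (R_g‖R_L) = 43.94 kΩ, so I = 9.15/43.94 kΩ = 0.2083 mA.
P = I²·R_s = (0.2083 mA)² × 41.5 kΩ = 1.80 mW.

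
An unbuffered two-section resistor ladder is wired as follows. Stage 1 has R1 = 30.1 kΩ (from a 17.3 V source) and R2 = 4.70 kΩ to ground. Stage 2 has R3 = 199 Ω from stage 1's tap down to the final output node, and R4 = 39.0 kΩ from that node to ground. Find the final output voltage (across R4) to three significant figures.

V_out ≈ 2.11 V

Stage 2 presents R3+R4 = 39200 Ω as a load on stage 1's tap.
Stage 1's lower leg becomes R2‖(R3+R4) = 4197 Ω, so V_mid = 17.3 × 4197/34300 = 2.117 V.
Stage 2 is itself unloaded: V_out = V_mid × R4/(R3+R4) = 2.117 × 39000/39200 = 2.11 V.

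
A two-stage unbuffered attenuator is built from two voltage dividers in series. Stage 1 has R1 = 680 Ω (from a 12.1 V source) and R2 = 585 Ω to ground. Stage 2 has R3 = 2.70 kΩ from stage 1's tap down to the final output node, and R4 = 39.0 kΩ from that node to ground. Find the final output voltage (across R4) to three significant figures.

Stage 2 presents R3+R4 = 41700 Ω as a load on stage 1's tap.
Stage 1's lower leg becomes R2‖(R3+R4) = 576.9 Ω, so V_mid = 12.1 × 576.9/1257 = 5.554 V.
Stage 2 is itself unloaded: V_out = V_mid × R4/(R3+R4) = 5.554 × 39000/41700 = 5.19 V.

V_out ≈ 5.19 V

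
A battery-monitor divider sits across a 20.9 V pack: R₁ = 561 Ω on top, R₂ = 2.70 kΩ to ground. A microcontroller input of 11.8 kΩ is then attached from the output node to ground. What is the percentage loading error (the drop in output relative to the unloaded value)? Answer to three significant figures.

3.79 %

The divider's output (Thévenin) resistance is R₁‖R₂ = 464.5 Ω.
Fractional drop under load = R_th/(R_th + R_L) = 464.5 / (464.5 + 11800) = 0.03787.
So the output falls by 3.79 %.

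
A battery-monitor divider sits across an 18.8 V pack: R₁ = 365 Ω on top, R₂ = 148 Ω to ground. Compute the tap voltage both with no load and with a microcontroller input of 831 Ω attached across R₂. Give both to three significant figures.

Unloaded: 5.42 V; loaded: 4.81 V

Open-circuit: V = 18.8 × 148/(365 + 148) = 5.42 V.
With the load, R₂ becomes R₂‖R_L = 125.6 Ω, so V = 18.8 × 125.6/490.6 = 4.81 V.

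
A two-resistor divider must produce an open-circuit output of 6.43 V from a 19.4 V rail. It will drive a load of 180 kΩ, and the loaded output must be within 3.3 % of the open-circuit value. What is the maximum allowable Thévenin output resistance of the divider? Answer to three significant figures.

R_th ≤ 6.14 kΩ

Loading drop = R_th/(R_th + R_L) ≤ 0.0330, so R_th ≤ R_L · ε/(1−ε) = 180 kΩ × 0.0330/0.9670 = 6.14 kΩ.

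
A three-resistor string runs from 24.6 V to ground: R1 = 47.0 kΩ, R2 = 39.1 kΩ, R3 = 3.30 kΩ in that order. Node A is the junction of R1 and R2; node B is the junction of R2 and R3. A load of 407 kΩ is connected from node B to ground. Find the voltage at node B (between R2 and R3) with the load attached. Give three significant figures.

At node B, R3 is in parallel with the load: R3‖R_L = 3.273 kΩ.
Below node A the resistance is R2 + (R3‖R_L) = 42.37 kΩ, so V_A = 24.6 × 42.37/89.37 = 11.66 V.
Then V_B = V_A × (R3‖R_L)/(R2 + R3‖R_L) = 11.66 × 3.273/42.37 = 0.901 V.

V ≈ 0.901 V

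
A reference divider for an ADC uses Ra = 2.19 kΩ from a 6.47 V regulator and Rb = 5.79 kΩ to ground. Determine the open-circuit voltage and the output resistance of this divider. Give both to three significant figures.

V_th is the open-circuit tap voltage: 6.47 × 5.79/(2.19 + 5.79) = 4.69 V.
With the supply zeroed, Ra and Rb appear in parallel from the tap: R_th = Ra‖Rb = (2.19 × 5.79)/7.980 = 1.59 kΩ.

V_th = 4.69 V, R_th = 1.59 kΩ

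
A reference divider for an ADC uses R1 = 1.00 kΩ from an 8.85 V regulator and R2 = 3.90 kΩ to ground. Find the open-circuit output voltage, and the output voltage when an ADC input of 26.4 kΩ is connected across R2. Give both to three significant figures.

Unloaded: 7.04 V; loaded: 6.84 V

Open-circuit: V = 8.85 × 3.90/(1.00 + 3.90) = 7.04 V.
With the load, R2 becomes R2‖R_L = 3.398 kΩ, so V = 8.85 × 3.398/4.398 = 6.84 V.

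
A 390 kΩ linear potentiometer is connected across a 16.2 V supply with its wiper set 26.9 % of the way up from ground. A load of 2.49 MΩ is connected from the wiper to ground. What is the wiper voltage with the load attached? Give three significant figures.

The wiper splits the pot into (1−α)R = 285.1 kΩ above and αR = 104.9 kΩ below.
Lower section ‖ load = 100.7 kΩ.
V_wiper = 16.2 × 100.7/(285.1 + 100.7) = 4.23 V.

V ≈ 4.23 V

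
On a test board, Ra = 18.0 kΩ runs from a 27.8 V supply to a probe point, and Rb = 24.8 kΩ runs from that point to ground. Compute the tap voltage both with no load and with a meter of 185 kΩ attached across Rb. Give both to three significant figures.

Unloaded: 16.1 V; loaded: 15.2 V

Open-circuit: V = 27.8 × 24.8/(18.0 + 24.8) = 16.1 V.
With the load, Rb becomes Rb‖R_L = 21.87 kΩ, so V = 27.8 × 21.87/39.87 = 15.2 V.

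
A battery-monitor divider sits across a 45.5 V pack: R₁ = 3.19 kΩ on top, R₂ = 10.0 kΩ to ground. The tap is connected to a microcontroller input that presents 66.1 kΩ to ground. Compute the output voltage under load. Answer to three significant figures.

The load sits in parallel with R₂: R₂‖R_L = (10.0 × 66.1) / (10.0 + 66.1) = 8.686 kΩ.
V_out = 45.5 × 8.686 / (3.19 + 8.686) = 45.5 × 8.686/11.88 = 33.3 V.
(Unloaded it would have been 34.5 V.)

V_out ≈ 33.3 V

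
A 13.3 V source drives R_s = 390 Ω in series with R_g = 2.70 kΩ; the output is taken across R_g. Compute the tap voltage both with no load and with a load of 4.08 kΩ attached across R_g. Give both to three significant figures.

Open-circuit: V = 13.3 × 2700/(390 + 2700) = 11.6 V.
With the load, R_g becomes R_g‖R_L = 1625 Ω, so V = 13.3 × 1625/2015 = 10.7 V.

Unloaded: 11.6 V; loaded: 10.7 V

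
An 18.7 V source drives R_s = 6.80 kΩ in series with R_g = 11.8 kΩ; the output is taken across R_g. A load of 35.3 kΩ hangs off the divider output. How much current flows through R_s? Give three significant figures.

I ≈ 1.20 mA

R_g‖R_L = 8.844 kΩ, so the source sees R_s + R_g‖R_L = 15.64 kΩ.
I = 18.7 V / 15.64 kΩ = 1.20 mA.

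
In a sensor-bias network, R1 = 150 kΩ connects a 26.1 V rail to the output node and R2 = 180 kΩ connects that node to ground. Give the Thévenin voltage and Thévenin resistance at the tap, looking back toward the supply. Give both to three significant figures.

V_th is the open-circuit tap voltage: 26.1 × 180/(150 + 180) = 14.2 V.
With the supply zeroed, R1 and R2 appear in parallel from the tap: R_th = R1‖R2 = (150 × 180)/330.0 = 81.8 kΩ.

V_th = 14.2 V, R_th = 81.8 kΩ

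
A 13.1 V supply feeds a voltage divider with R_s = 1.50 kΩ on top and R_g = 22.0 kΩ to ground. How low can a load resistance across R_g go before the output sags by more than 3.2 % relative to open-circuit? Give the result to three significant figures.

R_L(min) ≈ 42.5 kΩ

Output resistance R_th = R_s‖R_g = (1.50 × 22.0)/23.50 = 1.404 kΩ.
The fractional drop is R_th/(R_th + R_L); requiring this ≤ 0.0320 gives R_L ≥ R_th(1/0.0320 − 1) = 1.404 × 30.25 = 42.5 kΩ.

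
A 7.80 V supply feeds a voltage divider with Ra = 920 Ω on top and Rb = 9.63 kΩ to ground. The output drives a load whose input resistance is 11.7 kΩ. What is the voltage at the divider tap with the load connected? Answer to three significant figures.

The load sits in parallel with Rb: Rb‖R_L = (9630 × 11700) / (9630 + 11700) = 5282 Ω.
V_out = 7.80 × 5282 / (920 + 5282) = 7.80 × 5282/6202 = 6.64 V.

V_out ≈ 6.64 V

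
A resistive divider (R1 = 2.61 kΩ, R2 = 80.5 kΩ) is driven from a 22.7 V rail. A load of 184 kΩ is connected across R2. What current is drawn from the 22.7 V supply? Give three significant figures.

R2‖R_L = 56.00 kΩ, so the source sees R1 + R2‖R_L = 58.61 kΩ.
I = 22.7 V / 58.61 kΩ = 0.387 mA.

I ≈ 0.387 mA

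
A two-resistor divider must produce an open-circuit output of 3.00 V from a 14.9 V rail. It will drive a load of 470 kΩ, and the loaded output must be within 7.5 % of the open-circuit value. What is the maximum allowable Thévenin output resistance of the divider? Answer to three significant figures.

Loading drop = R_th/(R_th + R_L) ≤ 0.0750, so R_th ≤ R_L · ε/(1−ε) = 470 kΩ × 0.0750/0.9250 = 38.1 kΩ.
(Any R1, R2 with R2/(R1+R2) = 0.201 and R1‖R2 ≤ 38.1 kΩ will meet the spec.)

R_th ≤ 38.1 kΩ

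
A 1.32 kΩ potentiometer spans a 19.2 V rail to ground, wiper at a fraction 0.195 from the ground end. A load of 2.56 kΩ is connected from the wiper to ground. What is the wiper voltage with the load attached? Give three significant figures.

The wiper splits the pot into (1−α)R = 1063 Ω above and αR = 257.4 Ω below.
Lower section ‖ load = 233.9 Ω.
V_wiper = 19.2 × 233.9/(1063 + 233.9) = 3.46 V.

V ≈ 3.46 V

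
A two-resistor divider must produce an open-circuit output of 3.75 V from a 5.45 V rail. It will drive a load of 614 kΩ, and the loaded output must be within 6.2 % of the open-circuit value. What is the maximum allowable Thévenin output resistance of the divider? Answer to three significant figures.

Loading drop = R_th/(R_th + R_L) ≤ 0.0620, so R_th ≤ R_L · ε/(1−ε) = 614 kΩ × 0.0620/0.9380 = 40.6 kΩ.

R_th ≤ 40.6 kΩ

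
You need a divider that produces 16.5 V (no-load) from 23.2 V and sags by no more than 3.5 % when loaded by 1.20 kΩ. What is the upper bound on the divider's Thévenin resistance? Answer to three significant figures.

Loading drop = R_th/(R_th + R_L) ≤ 0.0350, so R_th ≤ R_L · ε/(1−ε) = 1.20 kΩ × 0.0350/0.9650 = 43.5 Ω.

R_th ≤ 43.5 Ω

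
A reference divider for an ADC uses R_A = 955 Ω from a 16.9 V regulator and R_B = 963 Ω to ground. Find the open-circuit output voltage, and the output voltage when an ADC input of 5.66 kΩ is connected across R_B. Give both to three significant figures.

Open-circuit: V = 16.9 × 963/(955 + 963) = 8.49 V.
With the load, R_B becomes R_B‖R_L = 823.0 Ω, so V = 16.9 × 823.0/1778 = 7.82 V.

Unloaded: 8.49 V; loaded: 7.82 V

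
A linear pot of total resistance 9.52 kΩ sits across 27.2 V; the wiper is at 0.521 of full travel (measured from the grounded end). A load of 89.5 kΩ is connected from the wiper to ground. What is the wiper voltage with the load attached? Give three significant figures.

V ≈ 13.8 V

The wiper splits the pot into (1−α)R = 4.560 kΩ above and αR = 4.960 kΩ below.
Lower section ‖ load = 4.699 kΩ.
V_wiper = 27.2 × 4.699/(4.560 + 4.699) = 13.8 V.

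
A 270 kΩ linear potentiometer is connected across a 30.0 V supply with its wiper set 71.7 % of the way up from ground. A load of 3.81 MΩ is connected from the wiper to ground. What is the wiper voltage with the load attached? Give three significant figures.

The wiper splits the pot into (1−α)R = 76.41 kΩ above and αR = 193.6 kΩ below.
Lower section ‖ load = 184.2 kΩ.
V_wiper = 30.0 × 184.2/(76.41 + 184.2) = 21.2 V.

V ≈ 21.2 V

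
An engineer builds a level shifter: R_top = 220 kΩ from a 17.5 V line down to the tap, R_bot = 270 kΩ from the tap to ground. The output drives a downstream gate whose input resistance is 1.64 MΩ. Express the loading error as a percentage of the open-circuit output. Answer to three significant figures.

6.88 %

The divider's output (Thévenin) resistance is R_top‖R_bot = 121.2 kΩ.
Fractional drop under load = R_th/(R_th + R_L) = 121.2 / (121.2 + 1640) = 0.06883.
So the output falls by 6.88 %.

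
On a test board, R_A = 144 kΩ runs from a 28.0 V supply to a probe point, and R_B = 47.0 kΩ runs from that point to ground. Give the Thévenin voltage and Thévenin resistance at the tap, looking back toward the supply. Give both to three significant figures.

V_th = 6.89 V, R_th = 35.4 kΩ

V_th is the open-circuit tap voltage: 28.0 × 47.0/(144 + 47.0) = 6.89 V.
With the supply zeroed, R_A and R_B appear in parallel from the tap: R_th = R_A‖R_B = (144 × 47.0)/191.0 = 35.4 kΩ.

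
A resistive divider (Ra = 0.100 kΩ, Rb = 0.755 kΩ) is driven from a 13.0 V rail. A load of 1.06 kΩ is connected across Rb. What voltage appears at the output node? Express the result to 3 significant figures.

The load sits in parallel with Rb: Rb‖R_L = (755 × 1060) / (755 + 1060) = 440.9 Ω.
V_out = 13.0 × 440.9 / (100 + 440.9) = 13.0 × 440.9/540.9 = 10.6 V.

V_out ≈ 10.6 V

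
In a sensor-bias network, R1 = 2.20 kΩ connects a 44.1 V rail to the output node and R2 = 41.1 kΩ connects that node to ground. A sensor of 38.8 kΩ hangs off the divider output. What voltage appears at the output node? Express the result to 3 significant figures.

V_out ≈ 39.7 V

The load sits in parallel with R2: R2‖R_L = (41.1 × 38.8) / (41.1 + 38.8) = 19.96 kΩ.
V_out = 44.1 × 19.96 / (2.20 + 19.96) = 44.1 × 19.96/22.16 = 39.7 V.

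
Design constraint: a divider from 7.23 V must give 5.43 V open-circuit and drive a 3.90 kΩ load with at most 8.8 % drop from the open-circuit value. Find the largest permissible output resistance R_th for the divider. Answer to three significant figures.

R_th ≤ 376 Ω

Loading drop = R_th/(R_th + R_L) ≤ 0.0880, so R_th ≤ R_L · ε/(1−ε) = 3.90 kΩ × 0.0880/0.9120 = 376 Ω.
(Any R1, R2 with R2/(R1+R2) = 0.751 and R1‖R2 ≤ 376 Ω will meet the spec.)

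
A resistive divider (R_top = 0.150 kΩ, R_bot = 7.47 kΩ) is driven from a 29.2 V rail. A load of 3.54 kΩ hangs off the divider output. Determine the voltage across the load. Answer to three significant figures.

The load sits in parallel with R_bot: R_bot‖R_L = (7470 × 3540) / (7470 + 3540) = 2402 Ω.
V_out = 29.2 × 2402 / (150 + 2402) = 29.2 × 2402/2552 = 27.5 V.
(Unloaded it would have been 28.6 V.)

V_out ≈ 27.5 V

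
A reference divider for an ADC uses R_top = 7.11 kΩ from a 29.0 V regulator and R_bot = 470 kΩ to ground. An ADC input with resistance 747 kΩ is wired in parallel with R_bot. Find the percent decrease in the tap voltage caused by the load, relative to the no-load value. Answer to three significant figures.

0.929 %

The divider's output (Thévenin) resistance is R_top‖R_bot = 7.004 kΩ.
Fractional drop under load = R_th/(R_th + R_L) = 7.004 / (7.004 + 747) = 0.009289.
So the output falls by 0.929 %.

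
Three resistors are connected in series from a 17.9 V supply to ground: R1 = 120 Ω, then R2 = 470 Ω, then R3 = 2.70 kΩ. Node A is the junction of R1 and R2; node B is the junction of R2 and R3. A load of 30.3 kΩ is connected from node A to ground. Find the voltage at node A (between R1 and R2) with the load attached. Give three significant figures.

V ≈ 17.2 V

Below node A the series string R2+R3 = 3170 Ω sits in parallel with the 30300 Ω load: 2870 Ω.
V_A = 17.9 × 2870/(120 + 2870) = 17.2 V.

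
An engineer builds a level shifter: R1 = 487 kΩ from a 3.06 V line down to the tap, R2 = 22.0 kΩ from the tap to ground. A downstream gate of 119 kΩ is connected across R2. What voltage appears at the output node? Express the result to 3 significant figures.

The load sits in parallel with R2: R2‖R_L = (22.0 × 119) / (22.0 + 119) = 18.57 kΩ.
V_out = 3.06 × 18.57 / (487 + 18.57) = 3.06 × 18.57/505.6 = 0.112 V.

V_out ≈ 0.112 V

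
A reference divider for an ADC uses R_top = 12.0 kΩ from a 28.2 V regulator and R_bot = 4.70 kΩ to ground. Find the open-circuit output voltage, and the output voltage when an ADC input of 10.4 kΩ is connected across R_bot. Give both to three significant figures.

Open-circuit: V = 28.2 × 4.70/(12.0 + 4.70) = 7.94 V.
With the load, R_bot becomes R_bot‖R_L = 3.237 kΩ, so V = 28.2 × 3.237/15.24 = 5.99 V.

Unloaded: 7.94 V; loaded: 5.99 V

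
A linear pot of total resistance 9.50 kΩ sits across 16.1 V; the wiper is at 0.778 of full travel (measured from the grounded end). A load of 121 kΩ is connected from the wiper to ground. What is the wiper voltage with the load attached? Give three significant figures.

The wiper splits the pot into (1−α)R = 2.109 kΩ above and αR = 7.391 kΩ below.
Lower section ‖ load = 6.966 kΩ.
V_wiper = 16.1 × 6.966/(2.109 + 6.966) = 12.4 V.

V ≈ 12.4 V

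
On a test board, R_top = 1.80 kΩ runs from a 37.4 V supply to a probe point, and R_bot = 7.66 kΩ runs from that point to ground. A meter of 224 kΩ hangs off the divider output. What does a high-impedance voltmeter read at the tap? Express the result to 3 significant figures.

V_out ≈ 30.1 V

The load sits in parallel with R_bot: R_bot‖R_L = (7.66 × 224) / (7.66 + 224) = 7.407 kΩ.
V_out = 37.4 × 7.407 / (1.80 + 7.407) = 37.4 × 7.407/9.207 = 30.1 V.
(Unloaded it would have been 30.3 V.)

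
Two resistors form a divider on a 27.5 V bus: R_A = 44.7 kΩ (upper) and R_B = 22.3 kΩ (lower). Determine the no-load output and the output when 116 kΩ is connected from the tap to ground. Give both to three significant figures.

Open-circuit: V = 27.5 × 22.3/(44.7 + 22.3) = 9.15 V.
With the load, R_B becomes R_B‖R_L = 18.70 kΩ, so V = 27.5 × 18.70/63.40 = 8.11 V.

Unloaded: 9.15 V; loaded: 8.11 V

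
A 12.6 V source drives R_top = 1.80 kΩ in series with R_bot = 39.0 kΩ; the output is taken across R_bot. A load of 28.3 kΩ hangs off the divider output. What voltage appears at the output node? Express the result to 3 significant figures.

V_out ≈ 11.4 V

The load sits in parallel with R_bot: R_bot‖R_L = (39.0 × 28.3) / (39.0 + 28.3) = 16.40 kΩ.
V_out = 12.6 × 16.40 / (1.80 + 16.40) = 12.6 × 16.40/18.20 = 11.4 V.
(Unloaded it would have been 12.0 V.)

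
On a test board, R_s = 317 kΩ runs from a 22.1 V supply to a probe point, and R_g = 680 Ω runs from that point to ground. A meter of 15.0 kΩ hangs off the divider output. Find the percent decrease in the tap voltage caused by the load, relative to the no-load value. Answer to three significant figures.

The divider's output (Thévenin) resistance is R_s‖R_g = 678.5 Ω.
Fractional drop under load = R_th/(R_th + R_L) = 678.5 / (678.5 + 15000) = 0.04328.
So the output falls by 4.33 %.

4.33 %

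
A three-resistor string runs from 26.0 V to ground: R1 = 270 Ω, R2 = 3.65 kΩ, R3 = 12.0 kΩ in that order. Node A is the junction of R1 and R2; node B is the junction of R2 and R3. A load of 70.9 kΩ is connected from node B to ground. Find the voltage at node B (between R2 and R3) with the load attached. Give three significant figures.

V ≈ 18.8 V

At node B, R3 is in parallel with the load: R3‖R_L = 10260 Ω.
Below node A the resistance is R2 + (R3‖R_L) = 13910 Ω, so V_A = 26.0 × 13910/14180 = 25.51 V.
Then V_B = V_A × (R3‖R_L)/(R2 + R3‖R_L) = 25.51 × 10260/13910 = 18.8 V.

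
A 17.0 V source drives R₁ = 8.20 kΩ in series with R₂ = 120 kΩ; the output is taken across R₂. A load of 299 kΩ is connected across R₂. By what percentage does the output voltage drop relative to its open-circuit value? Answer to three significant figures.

The divider's output (Thévenin) resistance is R₁‖R₂ = 7.676 kΩ.
Fractional drop under load = R_th/(R_th + R_L) = 7.676 / (7.676 + 299) = 0.02503.
So the output falls by 2.50 %.

2.50 %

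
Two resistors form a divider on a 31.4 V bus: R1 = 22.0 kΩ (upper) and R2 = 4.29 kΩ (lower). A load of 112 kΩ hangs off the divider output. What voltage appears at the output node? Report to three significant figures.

The load sits in parallel with R2: R2‖R_L = (4.29 × 112) / (4.29 + 112) = 4.132 kΩ.
V_out = 31.4 × 4.132 / (22.0 + 4.132) = 31.4 × 4.132/26.13 = 4.96 V.
(Unloaded it would have been 5.12 V.)

V_out ≈ 4.96 V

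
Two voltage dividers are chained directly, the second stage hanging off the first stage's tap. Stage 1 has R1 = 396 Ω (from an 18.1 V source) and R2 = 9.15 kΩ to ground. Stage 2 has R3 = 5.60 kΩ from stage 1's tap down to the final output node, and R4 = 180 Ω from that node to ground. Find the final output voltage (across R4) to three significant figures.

Stage 2 presents R3+R4 = 5780 Ω as a load on stage 1's tap.
Stage 1's lower leg becomes R2‖(R3+R4) = 3542 Ω, so V_mid = 18.1 × 3542/3938 = 16.28 V.
Stage 2 is itself unloaded: V_out = V_mid × R4/(R3+R4) = 16.28 × 180/5780 = 0.507 V.

V_out ≈ 0.507 V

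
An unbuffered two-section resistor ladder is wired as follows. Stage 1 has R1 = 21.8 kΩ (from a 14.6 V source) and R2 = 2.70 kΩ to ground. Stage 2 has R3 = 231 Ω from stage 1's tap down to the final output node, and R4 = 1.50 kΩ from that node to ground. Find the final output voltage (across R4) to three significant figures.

Stage 2 presents R3+R4 = 1731 Ω as a load on stage 1's tap.
Stage 1's lower leg becomes R2‖(R3+R4) = 1055 Ω, so V_mid = 14.6 × 1055/22850 = 0.6738 V.
Stage 2 is itself unloaded: V_out = V_mid × R4/(R3+R4) = 0.6738 × 1500/1731 = 0.584 V.

V_out ≈ 0.584 V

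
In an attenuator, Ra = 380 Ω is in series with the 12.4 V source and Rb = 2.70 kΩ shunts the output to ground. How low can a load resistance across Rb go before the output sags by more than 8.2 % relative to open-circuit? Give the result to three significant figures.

R_L(min) ≈ 3.73 kΩ

Output resistance R_th = Ra‖Rb = (380 × 2700)/3080 = 333.1 Ω.
The fractional drop is R_th/(R_th + R_L); requiring this ≤ 0.0820 gives R_L ≥ R_th(1/0.0820 − 1) = 333.1 × 11.20 = 3.73 kΩ.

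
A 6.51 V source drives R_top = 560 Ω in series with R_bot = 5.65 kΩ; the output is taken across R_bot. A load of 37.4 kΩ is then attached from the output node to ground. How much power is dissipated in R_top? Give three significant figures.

P ≈ 0.794 mW

Total resistance from the source is R_top + (R_bot‖R_L) = 5468 Ω, so I = 6.51/5468 Ω = 1.190 mA.
P = I²·R_top = (1.190 mA)² × 560 Ω = 0.794 mW.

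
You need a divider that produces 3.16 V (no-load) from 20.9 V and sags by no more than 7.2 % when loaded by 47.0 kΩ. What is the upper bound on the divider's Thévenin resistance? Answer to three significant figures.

R_th ≤ 3.65 kΩ

Loading drop = R_th/(R_th + R_L) ≤ 0.0720, so R_th ≤ R_L · ε/(1−ε) = 47.0 kΩ × 0.0720/0.9280 = 3.65 kΩ.
(Any R1, R2 with R2/(R1+R2) = 0.151 and R1‖R2 ≤ 3.65 kΩ will meet the spec.)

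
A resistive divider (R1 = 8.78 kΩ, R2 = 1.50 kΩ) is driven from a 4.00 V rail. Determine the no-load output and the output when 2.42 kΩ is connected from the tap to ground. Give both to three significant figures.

Open-circuit: V = 4.00 × 1.50/(8.78 + 1.50) = 0.584 V.
With the load, R2 becomes R2‖R_L = 0.9260 kΩ, so V = 4.00 × 0.9260/9.706 = 0.382 V.

Unloaded: 0.584 V; loaded: 0.382 V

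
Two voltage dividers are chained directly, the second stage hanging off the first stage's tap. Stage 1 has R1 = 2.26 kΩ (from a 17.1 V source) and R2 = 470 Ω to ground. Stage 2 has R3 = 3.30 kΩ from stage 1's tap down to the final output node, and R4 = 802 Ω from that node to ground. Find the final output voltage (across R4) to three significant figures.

Stage 2 presents R3+R4 = 4102 Ω as a load on stage 1's tap.
Stage 1's lower leg becomes R2‖(R3+R4) = 421.7 Ω, so V_mid = 17.1 × 421.7/2682 = 2.689 V.
Stage 2 is itself unloaded: V_out = V_mid × R4/(R3+R4) = 2.689 × 802/4102 = 0.526 V.

V_out ≈ 0.526 V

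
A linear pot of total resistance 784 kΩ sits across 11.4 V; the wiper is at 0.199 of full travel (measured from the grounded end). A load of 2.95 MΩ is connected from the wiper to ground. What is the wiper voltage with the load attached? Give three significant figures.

V ≈ 2.18 V

The wiper splits the pot into (1−α)R = 628.0 kΩ above and αR = 156.0 kΩ below.
Lower section ‖ load = 148.2 kΩ.
V_wiper = 11.4 × 148.2/(628.0 + 148.2) = 2.18 V.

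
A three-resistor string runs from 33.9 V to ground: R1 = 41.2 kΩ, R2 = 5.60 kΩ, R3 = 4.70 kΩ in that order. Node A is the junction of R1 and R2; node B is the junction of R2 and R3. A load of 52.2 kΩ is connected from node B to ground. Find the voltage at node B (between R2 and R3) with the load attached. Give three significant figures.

V ≈ 2.86 V

At node B, R3 is in parallel with the load: R3‖R_L = 4.312 kΩ.
Below node A the resistance is R2 + (R3‖R_L) = 9.912 kΩ, so V_A = 33.9 × 9.912/51.11 = 6.574 V.
Then V_B = V_A × (R3‖R_L)/(R2 + R3‖R_L) = 6.574 × 4.312/9.912 = 2.86 V.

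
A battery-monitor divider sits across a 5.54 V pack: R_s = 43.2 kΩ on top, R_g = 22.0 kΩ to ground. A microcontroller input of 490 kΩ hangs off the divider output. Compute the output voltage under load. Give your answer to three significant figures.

V_out ≈ 1.82 V

The load sits in parallel with R_g: R_g‖R_L = (22.0 × 490) / (22.0 + 490) = 21.05 kΩ.
V_out = 5.54 × 21.05 / (43.2 + 21.05) = 5.54 × 21.05/64.25 = 1.82 V.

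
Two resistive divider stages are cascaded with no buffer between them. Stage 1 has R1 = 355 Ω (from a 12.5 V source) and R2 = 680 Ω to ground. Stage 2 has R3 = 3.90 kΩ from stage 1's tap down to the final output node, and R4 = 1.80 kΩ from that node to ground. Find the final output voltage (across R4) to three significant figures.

V_out ≈ 2.49 V

Stage 2 presents R3+R4 = 5700 Ω as a load on stage 1's tap.
Stage 1's lower leg becomes R2‖(R3+R4) = 607.5 Ω, so V_mid = 12.5 × 607.5/962.5 = 7.890 V.
Stage 2 is itself unloaded: V_out = V_mid × R4/(R3+R4) = 7.890 × 1800/5700 = 2.49 V.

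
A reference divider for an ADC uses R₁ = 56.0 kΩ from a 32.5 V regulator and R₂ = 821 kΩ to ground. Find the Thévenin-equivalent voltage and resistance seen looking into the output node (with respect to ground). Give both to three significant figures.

V_th is the open-circuit tap voltage: 32.5 × 821/(56.0 + 821) = 30.4 V.
With the supply zeroed, R₁ and R₂ appear in parallel from the tap: R_th = R₁‖R₂ = (56.0 × 821)/877.0 = 52.4 kΩ.

V_th = 30.4 V, R_th = 52.4 kΩ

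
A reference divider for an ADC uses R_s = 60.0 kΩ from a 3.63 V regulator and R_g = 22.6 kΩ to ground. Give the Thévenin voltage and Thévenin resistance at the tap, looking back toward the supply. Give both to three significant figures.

V_th is the open-circuit tap voltage: 3.63 × 22.6/(60.0 + 22.6) = 0.993 V.
With the supply zeroed, R_s and R_g appear in parallel from the tap: R_th = R_s‖R_g = (60.0 × 22.6)/82.60 = 16.4 kΩ.

V_th = 0.993 V, R_th = 16.4 kΩ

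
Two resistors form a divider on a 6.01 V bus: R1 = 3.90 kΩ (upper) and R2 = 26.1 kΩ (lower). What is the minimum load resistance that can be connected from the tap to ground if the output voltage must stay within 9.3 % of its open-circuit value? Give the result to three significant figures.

Output resistance R_th = R1‖R2 = (3.90 × 26.1)/30.00 = 3.393 kΩ.
The fractional drop is R_th/(R_th + R_L); requiring this ≤ 0.0930 gives R_L ≥ R_th(1/0.0930 − 1) = 3.393 × 9.753 = 33.1 kΩ.

R_L(min) ≈ 33.1 kΩ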